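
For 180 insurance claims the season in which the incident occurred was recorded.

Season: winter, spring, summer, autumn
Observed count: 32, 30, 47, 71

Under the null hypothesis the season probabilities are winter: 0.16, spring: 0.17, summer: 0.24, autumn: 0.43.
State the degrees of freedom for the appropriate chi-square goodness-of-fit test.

There are k = 4 categories and no parameters were estimated from the data, so df = 4 − 1 = 3.

3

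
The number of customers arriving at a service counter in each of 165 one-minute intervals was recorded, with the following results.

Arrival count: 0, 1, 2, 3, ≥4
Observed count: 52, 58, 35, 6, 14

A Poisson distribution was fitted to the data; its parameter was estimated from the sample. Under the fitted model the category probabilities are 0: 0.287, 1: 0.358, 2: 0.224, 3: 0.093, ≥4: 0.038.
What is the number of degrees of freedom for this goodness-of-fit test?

3

There are k = 5 categories and 1 parameter estimated from the data, so df = 5 − 1 − 1 = 3.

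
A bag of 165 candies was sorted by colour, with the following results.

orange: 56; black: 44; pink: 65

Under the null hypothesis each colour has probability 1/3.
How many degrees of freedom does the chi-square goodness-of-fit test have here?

2

There are k = 3 categories and no parameters were estimated from the data, so df = 3 − 1 = 2.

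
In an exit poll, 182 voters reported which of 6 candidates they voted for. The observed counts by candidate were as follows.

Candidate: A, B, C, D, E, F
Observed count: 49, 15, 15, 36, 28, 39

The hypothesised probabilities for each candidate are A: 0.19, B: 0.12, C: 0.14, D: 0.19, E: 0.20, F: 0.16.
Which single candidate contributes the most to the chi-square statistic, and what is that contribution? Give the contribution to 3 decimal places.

Expected counts E_i = n·p_i: 182×0.19 = 34.58, 182×0.12 = 21.84, 182×0.14 = 25.48, 182×0.19 = 34.58, 182×0.20 = 36.4, 182×0.16 = 29.12.
χ² = (49−34.58)²/34.58 + (15−21.84)²/21.84 + (15−25.48)²/25.48 + (36−34.58)²/34.58 + (28−36.4)²/36.4 + (39−29.12)²/29.12
   = 6.0132 + 2.1422 + 4.3105 + 0.0583 + 1.9385 + 3.3521
The largest term is for A: 6.013.

A, 6.013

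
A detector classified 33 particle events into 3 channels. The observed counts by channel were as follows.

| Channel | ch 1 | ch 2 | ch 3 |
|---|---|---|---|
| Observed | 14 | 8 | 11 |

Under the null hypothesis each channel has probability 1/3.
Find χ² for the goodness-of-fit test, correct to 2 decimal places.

Expected count for each of the 3 categories: 33/3 = 11.
cat         O        E   (O−E)²/E
ch 1       14       11      0.818
ch 2        8       11      0.818
ch 3       11       11      0.000
Sum = 1.64

1.64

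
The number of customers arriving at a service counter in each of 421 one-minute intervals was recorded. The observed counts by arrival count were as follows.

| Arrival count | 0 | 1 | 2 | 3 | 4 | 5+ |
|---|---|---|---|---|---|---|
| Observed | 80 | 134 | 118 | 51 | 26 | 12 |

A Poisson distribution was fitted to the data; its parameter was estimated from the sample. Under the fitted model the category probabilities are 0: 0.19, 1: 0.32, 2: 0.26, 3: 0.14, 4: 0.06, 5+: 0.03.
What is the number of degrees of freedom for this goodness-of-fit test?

There are k = 6 categories and 1 parameter estimated from the data, so df = 6 − 1 − 1 = 4.

4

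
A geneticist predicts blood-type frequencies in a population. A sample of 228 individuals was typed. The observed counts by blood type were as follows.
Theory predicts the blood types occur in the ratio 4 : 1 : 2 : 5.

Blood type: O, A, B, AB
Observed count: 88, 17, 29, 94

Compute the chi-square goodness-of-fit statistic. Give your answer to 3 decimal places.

4.247

Ratio total = 12. Expected counts: 228×4/12 = 76, 228×1/12 = 19, 228×2/12 = 38, 228×5/12 = 95.
cat         O        E   (O−E)²/E
O          88       76     1.8947
A          17       19     0.2105
B          29       38     2.1316
AB         94       95     0.0105
Sum = 4.247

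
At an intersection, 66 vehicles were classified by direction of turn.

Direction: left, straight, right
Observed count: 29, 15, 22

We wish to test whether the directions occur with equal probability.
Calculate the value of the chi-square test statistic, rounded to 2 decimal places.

4.45

Expected count for each of the 3 categories: 66/3 = 22.
cat           O        E   (O−E)²/E
left         29       22      2.227
straight     15       22      2.227
right        22       22      0.000
Sum = 4.45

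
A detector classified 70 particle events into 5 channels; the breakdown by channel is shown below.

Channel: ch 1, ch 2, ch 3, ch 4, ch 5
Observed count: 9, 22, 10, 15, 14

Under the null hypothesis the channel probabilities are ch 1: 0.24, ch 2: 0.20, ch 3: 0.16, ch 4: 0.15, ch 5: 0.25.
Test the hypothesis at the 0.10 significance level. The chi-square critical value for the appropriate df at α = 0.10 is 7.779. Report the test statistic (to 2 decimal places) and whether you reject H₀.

Expected counts E_i = n·p_i: 70×0.24 = 16.8, 70×0.20 = 14, 70×0.16 = 11.2, 70×0.15 = 10.5, 70×0.25 = 17.5.
cat         O        E   (O−E)²/E
ch 1        9     16.8      3.621
ch 2       22       14      4.571
ch 3       10     11.2      0.129
ch 4       15     10.5      1.929
ch 5       14     17.5      0.700
Sum = 10.95
df = 4. Since 10.95 > 7.779, we reject H₀.

10.95; reject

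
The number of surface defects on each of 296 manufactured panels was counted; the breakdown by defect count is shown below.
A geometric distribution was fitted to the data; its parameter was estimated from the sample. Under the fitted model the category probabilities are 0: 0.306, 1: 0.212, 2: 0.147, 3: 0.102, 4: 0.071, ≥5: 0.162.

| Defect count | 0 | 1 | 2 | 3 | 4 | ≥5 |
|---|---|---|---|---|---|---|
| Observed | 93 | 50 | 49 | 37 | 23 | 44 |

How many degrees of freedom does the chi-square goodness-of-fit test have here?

4

There are k = 6 categories and 1 parameter estimated from the data, so df = 6 − 1 − 1 = 4.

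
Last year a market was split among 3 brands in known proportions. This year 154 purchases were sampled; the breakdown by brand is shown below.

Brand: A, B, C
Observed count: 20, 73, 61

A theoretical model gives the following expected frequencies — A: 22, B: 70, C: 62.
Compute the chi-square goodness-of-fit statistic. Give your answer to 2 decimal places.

cat         O        E   (O−E)²/E
A          20       22      0.182
B          73       70      0.129
C          61       62      0.016
Sum = 0.33

0.33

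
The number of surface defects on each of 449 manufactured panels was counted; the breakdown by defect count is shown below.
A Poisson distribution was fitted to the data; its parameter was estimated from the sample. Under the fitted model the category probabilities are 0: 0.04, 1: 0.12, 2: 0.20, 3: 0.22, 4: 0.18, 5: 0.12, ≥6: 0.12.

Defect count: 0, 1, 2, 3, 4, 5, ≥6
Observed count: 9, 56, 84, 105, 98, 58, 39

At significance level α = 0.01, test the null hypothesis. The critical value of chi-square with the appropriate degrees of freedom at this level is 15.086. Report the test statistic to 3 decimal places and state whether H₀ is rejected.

Expected counts E_i = n·p_i: 449×0.04 = 17.96, 449×0.12 = 53.88, 449×0.20 = 89.8, 449×0.22 = 98.78, 449×0.18 = 80.82, 449×0.12 = 53.88, 449×0.12 = 53.88.
0: (9 − 17.96)²/17.96 = 80.2816/17.96 = 4.4700
1: (56 − 53.88)²/53.88 = 4.4944/53.88 = 0.0834
2: (84 − 89.8)²/89.8 = 33.64/89.8 = 0.3746
3: (105 − 98.78)²/98.78 = 38.6884/98.78 = 0.3917
4: (98 − 80.82)²/80.82 = 295.1524/80.82 = 3.6520
5: (58 − 53.88)²/53.88 = 16.9744/53.88 = 0.3150
≥6: (39 − 53.88)²/53.88 = 221.4144/53.88 = 4.1094
Sum = 13.396
df = 5. Since 13.396 < 15.086, we do not reject H₀.

13.396; do not reject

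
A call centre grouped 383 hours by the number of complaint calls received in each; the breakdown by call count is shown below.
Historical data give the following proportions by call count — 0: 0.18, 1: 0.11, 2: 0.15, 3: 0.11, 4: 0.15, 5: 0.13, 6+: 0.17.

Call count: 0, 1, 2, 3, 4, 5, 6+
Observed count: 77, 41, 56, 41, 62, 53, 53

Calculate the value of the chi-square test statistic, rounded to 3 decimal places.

3.859

Expected counts E_i = n·p_i: 383×0.18 = 68.94, 383×0.11 = 42.13, 383×0.15 = 57.45, 383×0.11 = 42.13, 383×0.15 = 57.45, 383×0.13 = 49.79, 383×0.17 = 65.11.
0: (77 − 68.94)²/68.94 = 64.9636/68.94 = 0.9423
1: (41 − 42.13)²/42.13 = 1.2769/42.13 = 0.0303
2: (56 − 57.45)²/57.45 = 2.1025/57.45 = 0.0366
3: (41 − 42.13)²/42.13 = 1.2769/42.13 = 0.0303
4: (62 − 57.45)²/57.45 = 20.7025/57.45 = 0.3604
5: (53 − 49.79)²/49.79 = 10.3041/49.79 = 0.2070
6+: (53 − 65.11)²/65.11 = 146.6521/65.11 = 2.2524
Sum = 3.859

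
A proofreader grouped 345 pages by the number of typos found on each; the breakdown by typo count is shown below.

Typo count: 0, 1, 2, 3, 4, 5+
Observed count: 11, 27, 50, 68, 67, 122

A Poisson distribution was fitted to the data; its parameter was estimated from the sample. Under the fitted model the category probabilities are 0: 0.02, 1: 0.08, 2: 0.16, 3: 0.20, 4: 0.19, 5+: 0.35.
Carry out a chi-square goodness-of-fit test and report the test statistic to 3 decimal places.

Expected counts E_i = n·p_i: 345×0.02 = 6.9, 345×0.08 = 27.6, 345×0.16 = 55.2, 345×0.20 = 69, 345×0.19 = 65.55, 345×0.35 = 120.75.
0: (11 − 6.9)²/6.9 = 16.81/6.9 = 2.4362
1: (27 − 27.6)²/27.6 = 0.36/27.6 = 0.0130
2: (50 − 55.2)²/55.2 = 27.04/55.2 = 0.4899
3: (68 − 69)²/69 = 1/69 = 0.0145
4: (67 − 65.55)²/65.55 = 2.1025/65.55 = 0.0321
5+: (122 − 120.75)²/120.75 = 1.5625/120.75 = 0.0129
Sum = 2.999

2.999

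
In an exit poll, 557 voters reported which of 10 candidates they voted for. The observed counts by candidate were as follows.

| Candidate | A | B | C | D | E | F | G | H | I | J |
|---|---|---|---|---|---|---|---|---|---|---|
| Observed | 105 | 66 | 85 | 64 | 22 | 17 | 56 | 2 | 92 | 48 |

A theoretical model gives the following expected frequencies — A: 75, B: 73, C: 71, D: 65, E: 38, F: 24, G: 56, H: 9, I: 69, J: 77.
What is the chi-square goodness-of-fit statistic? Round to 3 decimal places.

48.259

χ² = (105−75)²/75 + (66−73)²/73 + (85−71)²/71 + (64−65)²/65 + (22−38)²/38 + (17−24)²/24 + (56−56)²/56 + (2−9)²/9 + (92−69)²/69 + (48−77)²/77
   = 12.0000 + 0.6712 + 2.7606 + 0.0154 + 6.7368 + 2.0417 + 0.0000 + 5.4444 + 7.6667 + 10.9221
Sum = 48.259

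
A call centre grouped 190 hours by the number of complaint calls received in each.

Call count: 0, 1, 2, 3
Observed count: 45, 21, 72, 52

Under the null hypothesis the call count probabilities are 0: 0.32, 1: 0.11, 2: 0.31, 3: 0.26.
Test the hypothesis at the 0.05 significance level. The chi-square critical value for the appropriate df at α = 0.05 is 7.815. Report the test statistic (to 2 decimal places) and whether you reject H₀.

7.16; do not reject

Expected counts E_i = n·p_i: 190×0.32 = 60.8, 190×0.11 = 20.9, 190×0.31 = 58.9, 190×0.26 = 49.4.
cat         O        E   (O−E)²/E
0          45     60.8      4.106
1          21     20.9      0.000
2          72     58.9      2.914
3          52     49.4      0.137
Sum = 7.16
df = 3. Since 7.16 < 7.815, we do not reject H₀.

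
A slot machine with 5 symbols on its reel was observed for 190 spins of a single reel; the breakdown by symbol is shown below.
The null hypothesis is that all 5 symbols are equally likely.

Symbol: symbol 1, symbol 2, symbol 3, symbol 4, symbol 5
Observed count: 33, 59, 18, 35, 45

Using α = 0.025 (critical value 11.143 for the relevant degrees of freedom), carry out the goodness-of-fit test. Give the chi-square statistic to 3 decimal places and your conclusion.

Under H₀ each category has probability 1/5, so each expected count is 190/5 = 38.
cat           O        E   (O−E)²/E
symbol 1     33       38     0.6579
symbol 2     59       38    11.6053
symbol 3     18       38    10.5263
symbol 4     35       38     0.2368
symbol 5     45       38     1.2895
Sum = 24.316
df = 4. Since 24.316 > 11.143, we reject H₀.

24.316; reject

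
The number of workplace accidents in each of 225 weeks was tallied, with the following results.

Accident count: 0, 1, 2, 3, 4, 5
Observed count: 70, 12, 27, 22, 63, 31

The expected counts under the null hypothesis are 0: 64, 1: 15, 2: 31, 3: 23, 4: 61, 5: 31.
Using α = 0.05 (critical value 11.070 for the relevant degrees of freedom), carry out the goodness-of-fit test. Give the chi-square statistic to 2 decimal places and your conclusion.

1.79; do not reject

cat         O        E   (O−E)²/E
0          70       64      0.563
1          12       15      0.600
2          27       31      0.516
3          22       23      0.043
4          63       61      0.066
5          31       31      0.000
Sum = 1.79
df = 5. Since 1.79 < 11.070, we do not reject H₀.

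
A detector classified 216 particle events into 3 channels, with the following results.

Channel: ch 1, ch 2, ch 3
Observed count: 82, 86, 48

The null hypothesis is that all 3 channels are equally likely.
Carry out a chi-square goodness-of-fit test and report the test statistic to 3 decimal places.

12.111

Expected count for each of the 3 categories: 216/3 = 72.
χ² = (82−72)²/72 + (86−72)²/72 + (48−72)²/72
   = 1.3889 + 2.7222 + 8.0000
Sum = 12.111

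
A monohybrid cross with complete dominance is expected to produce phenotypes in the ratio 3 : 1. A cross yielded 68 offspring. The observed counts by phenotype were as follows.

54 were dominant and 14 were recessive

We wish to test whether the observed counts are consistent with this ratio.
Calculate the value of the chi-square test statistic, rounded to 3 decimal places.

0.706

Ratio total = 4. Expected counts: 68×3/4 = 51, 68×1/4 = 17.
cat            O        E   (O−E)²/E
dominant      54       51     0.1765
recessive     14       17     0.5294
Sum = 0.706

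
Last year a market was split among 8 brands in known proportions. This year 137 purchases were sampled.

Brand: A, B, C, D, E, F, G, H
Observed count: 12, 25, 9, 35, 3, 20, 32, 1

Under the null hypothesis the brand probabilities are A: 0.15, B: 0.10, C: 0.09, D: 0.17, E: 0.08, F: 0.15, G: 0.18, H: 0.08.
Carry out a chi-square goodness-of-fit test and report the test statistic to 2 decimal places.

Expected counts E_i = n·p_i: 137×0.15 = 20.55, 137×0.10 = 13.7, 137×0.09 = 12.33, 137×0.17 = 23.29, 137×0.08 = 10.96, 137×0.15 = 20.55, 137×0.18 = 24.66, 137×0.08 = 10.96.
A: (12 − 20.55)²/20.55 = 73.1025/20.55 = 3.557
B: (25 − 13.7)²/13.7 = 127.69/13.7 = 9.320
C: (9 − 12.33)²/12.33 = 11.0889/12.33 = 0.899
D: (35 − 23.29)²/23.29 = 137.1241/23.29 = 5.888
E: (3 − 10.96)²/10.96 = 63.3616/10.96 = 5.781
F: (20 − 20.55)²/20.55 = 0.3025/20.55 = 0.015
G: (32 − 24.66)²/24.66 = 53.8756/24.66 = 2.185
H: (1 − 10.96)²/10.96 = 99.2016/10.96 = 9.051
Sum = 36.70

36.70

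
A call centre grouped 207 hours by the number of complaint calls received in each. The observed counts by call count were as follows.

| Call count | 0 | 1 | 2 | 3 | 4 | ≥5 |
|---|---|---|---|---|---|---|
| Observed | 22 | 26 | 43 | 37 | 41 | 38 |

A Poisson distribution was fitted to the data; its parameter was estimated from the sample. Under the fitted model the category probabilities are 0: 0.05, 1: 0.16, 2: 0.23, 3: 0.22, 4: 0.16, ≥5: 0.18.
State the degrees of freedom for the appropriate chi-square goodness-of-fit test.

4

There are k = 6 categories and 1 parameter estimated from the data, so df = 6 − 1 − 1 = 4.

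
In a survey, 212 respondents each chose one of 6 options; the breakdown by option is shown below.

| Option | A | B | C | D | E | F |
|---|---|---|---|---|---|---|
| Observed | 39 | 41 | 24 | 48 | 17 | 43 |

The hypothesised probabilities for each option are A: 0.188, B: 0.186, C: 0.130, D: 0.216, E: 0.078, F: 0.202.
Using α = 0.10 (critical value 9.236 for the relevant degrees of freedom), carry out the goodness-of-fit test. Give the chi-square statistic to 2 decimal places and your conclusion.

Expected counts E_i = n·p_i: 212×0.188 = 39.856, 212×0.186 = 39.432, 212×0.130 = 27.56, 212×0.216 = 45.792, 212×0.078 = 16.536, 212×0.202 = 42.824.
A: (39 − 39.856)²/39.856 = 0.732736/39.856 = 0.018
B: (41 − 39.432)²/39.432 = 2.458624/39.432 = 0.062
C: (24 − 27.56)²/27.56 = 12.6736/27.56 = 0.460
D: (48 − 45.792)²/45.792 = 4.875264/45.792 = 0.106
E: (17 − 16.536)²/16.536 = 0.215296/16.536 = 0.013
F: (43 − 42.824)²/42.824 = 0.030976/42.824 = 0.001
Sum = 0.66
df = 5. Since 0.66 < 9.236, we do not reject H₀.

0.66; do not reject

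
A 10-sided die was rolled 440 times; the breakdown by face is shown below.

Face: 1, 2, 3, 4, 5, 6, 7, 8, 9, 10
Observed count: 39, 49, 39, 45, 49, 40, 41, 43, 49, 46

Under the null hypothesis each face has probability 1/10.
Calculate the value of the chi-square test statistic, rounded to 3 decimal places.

Expected count for each of the 10 categories: 440/10 = 44.
χ² = (39−44)²/44 + (49−44)²/44 + (39−44)²/44 + (45−44)²/44 + (49−44)²/44 + (40−44)²/44 + (41−44)²/44 + (43−44)²/44 + (49−44)²/44 + (46−44)²/44
   = 0.5682 + 0.5682 + 0.5682 + 0.0227 + 0.5682 + 0.3636 + 0.2045 + 0.0227 + 0.5682 + 0.0909
Sum = 3.545

3.545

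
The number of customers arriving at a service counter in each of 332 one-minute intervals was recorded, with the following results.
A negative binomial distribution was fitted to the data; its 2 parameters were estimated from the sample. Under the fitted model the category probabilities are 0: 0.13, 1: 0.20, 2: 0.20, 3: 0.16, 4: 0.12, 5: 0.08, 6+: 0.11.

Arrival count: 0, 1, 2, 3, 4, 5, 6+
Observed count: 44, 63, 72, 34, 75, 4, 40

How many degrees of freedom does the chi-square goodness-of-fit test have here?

There are k = 7 categories and 2 parameters estimated from the data, so df = 7 − 1 − 2 = 4.

4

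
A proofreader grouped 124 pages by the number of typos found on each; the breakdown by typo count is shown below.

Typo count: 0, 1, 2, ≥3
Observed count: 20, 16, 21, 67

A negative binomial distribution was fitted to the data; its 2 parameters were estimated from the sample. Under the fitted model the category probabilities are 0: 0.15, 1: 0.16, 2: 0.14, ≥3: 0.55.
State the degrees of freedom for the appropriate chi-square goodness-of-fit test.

1

There are k = 4 categories and 2 parameters estimated from the data, so df = 4 − 1 − 2 = 1.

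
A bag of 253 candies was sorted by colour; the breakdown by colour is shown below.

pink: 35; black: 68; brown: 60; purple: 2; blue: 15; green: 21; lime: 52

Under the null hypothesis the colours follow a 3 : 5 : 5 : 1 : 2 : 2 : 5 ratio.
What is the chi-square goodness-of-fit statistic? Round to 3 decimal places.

Ratio total = 23. Expected counts: 253×3/23 = 33, 253×5/23 = 55, 253×5/23 = 55, 253×1/23 = 11, 253×2/23 = 22, 253×2/23 = 22, 253×5/23 = 55.
pink: (35 − 33)²/33 = 4/33 = 0.1212
black: (68 − 55)²/55 = 169/55 = 3.0727
brown: (60 − 55)²/55 = 25/55 = 0.4545
purple: (2 − 11)²/11 = 81/11 = 7.3636
blue: (15 − 22)²/22 = 49/22 = 2.2273
green: (21 − 22)²/22 = 1/22 = 0.0455
lime: (52 − 55)²/55 = 9/55 = 0.1636
Sum = 13.448

13.448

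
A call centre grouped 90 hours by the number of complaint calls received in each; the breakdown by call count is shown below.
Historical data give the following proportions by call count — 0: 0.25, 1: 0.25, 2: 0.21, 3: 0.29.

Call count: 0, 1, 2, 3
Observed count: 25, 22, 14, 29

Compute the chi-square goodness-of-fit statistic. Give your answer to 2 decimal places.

Expected counts E_i = n·p_i: 90×0.25 = 22.5, 90×0.25 = 22.5, 90×0.21 = 18.9, 90×0.29 = 26.1.
cat         O        E   (O−E)²/E
0          25     22.5      0.278
1          22     22.5      0.011
2          14     18.9      1.270
3          29     26.1      0.322
Sum = 1.88

1.88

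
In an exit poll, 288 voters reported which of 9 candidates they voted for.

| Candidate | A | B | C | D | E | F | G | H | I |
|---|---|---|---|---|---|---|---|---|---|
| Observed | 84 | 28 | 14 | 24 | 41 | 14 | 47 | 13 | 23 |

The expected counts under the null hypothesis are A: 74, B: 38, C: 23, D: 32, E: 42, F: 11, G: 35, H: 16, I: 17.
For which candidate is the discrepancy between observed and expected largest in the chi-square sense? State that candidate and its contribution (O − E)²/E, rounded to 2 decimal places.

χ² = (84−74)²/74 + (28−38)²/38 + (14−23)²/23 + (24−32)²/32 + (41−42)²/42 + (14−11)²/11 + (47−35)²/35 + (13−16)²/16 + (23−17)²/17
   = 1.351 + 2.632 + 3.522 + 2.000 + 0.024 + 0.818 + 4.114 + 0.563 + 2.118
The largest term is for G: 4.11.

G, 4.11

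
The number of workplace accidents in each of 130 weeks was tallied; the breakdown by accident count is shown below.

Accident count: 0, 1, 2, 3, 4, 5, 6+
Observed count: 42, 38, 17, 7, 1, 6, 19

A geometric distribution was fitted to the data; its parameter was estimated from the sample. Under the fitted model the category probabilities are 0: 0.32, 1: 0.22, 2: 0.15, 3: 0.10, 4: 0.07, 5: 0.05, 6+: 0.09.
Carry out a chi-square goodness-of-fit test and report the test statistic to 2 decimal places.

17.99

Expected counts E_i = n·p_i: 130×0.32 = 41.6, 130×0.22 = 28.6, 130×0.15 = 19.5, 130×0.10 = 13, 130×0.07 = 9.1, 130×0.05 = 6.5, 130×0.09 = 11.7.
0: (42 − 41.6)²/41.6 = 0.16/41.6 = 0.004
1: (38 − 28.6)²/28.6 = 88.36/28.6 = 3.090
2: (17 − 19.5)²/19.5 = 6.25/19.5 = 0.321
3: (7 − 13)²/13 = 36/13 = 2.769
4: (1 − 9.1)²/9.1 = 65.61/9.1 = 7.210
5: (6 − 6.5)²/6.5 = 0.25/6.5 = 0.038
6+: (19 − 11.7)²/11.7 = 53.29/11.7 = 4.555
Sum = 17.99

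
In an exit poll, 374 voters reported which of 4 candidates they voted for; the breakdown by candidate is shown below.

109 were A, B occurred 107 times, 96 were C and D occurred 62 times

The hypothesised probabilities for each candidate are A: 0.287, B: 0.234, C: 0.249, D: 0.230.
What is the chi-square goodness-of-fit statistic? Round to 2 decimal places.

Expected counts E_i = n·p_i: 374×0.287 = 107.338, 374×0.234 = 87.516, 374×0.249 = 93.126, 374×0.230 = 86.02.
χ² = (109−107.338)²/107.338 + (107−87.516)²/87.516 + (96−93.126)²/93.126 + (62−86.02)²/86.02
   = 0.026 + 4.338 + 0.089 + 6.707
Sum = 11.16

11.16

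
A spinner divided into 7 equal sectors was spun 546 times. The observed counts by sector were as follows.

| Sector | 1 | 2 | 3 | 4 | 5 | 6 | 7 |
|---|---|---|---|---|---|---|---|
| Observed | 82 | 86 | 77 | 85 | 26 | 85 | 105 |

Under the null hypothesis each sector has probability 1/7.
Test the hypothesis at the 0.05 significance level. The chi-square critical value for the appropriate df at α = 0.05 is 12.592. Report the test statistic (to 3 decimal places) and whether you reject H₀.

Under H₀ each category has probability 1/7, so each expected count is 546/7 = 78.
1: (82 − 78)²/78 = 16/78 = 0.2051
2: (86 − 78)²/78 = 64/78 = 0.8205
3: (77 − 78)²/78 = 1/78 = 0.0128
4: (85 − 78)²/78 = 49/78 = 0.6282
5: (26 − 78)²/78 = 2704/78 = 34.6667
6: (85 − 78)²/78 = 49/78 = 0.6282
7: (105 − 78)²/78 = 729/78 = 9.3462
Sum = 46.308
df = 6. Since 46.308 > 12.592, we reject H₀.

46.308; reject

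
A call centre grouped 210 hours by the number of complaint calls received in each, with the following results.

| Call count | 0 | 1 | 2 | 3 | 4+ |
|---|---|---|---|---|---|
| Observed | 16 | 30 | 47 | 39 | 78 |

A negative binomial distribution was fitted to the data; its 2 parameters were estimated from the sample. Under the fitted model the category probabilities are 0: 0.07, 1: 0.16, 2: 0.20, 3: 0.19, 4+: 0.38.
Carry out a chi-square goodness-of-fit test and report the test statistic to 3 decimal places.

Expected counts E_i = n·p_i: 210×0.07 = 14.7, 210×0.16 = 33.6, 210×0.20 = 42, 210×0.19 = 39.9, 210×0.38 = 79.8.
χ² = (16−14.7)²/14.7 + (30−33.6)²/33.6 + (47−42)²/42 + (39−39.9)²/39.9 + (78−79.8)²/79.8
   = 0.1150 + 0.3857 + 0.5952 + 0.0203 + 0.0406
Sum = 1.157

1.157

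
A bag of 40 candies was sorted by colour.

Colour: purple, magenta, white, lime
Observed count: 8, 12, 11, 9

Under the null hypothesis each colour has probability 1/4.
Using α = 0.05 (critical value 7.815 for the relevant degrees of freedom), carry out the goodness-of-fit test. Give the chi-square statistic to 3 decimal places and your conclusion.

Under H₀ each category has probability 1/4, so each expected count is 40/4 = 10.
χ² = (8−10)²/10 + (12−10)²/10 + (11−10)²/10 + (9−10)²/10
   = 0.4000 + 0.4000 + 0.1000 + 0.1000
Sum = 1.000
df = 3. Since 1.000 < 7.815, we do not reject H₀.

1.000; do not reject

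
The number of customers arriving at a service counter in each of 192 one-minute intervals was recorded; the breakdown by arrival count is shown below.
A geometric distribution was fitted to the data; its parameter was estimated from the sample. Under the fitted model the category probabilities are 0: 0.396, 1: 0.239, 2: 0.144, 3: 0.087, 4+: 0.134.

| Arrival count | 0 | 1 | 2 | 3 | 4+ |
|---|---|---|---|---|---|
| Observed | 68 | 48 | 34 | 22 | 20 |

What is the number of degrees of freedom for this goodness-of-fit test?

3

There are k = 5 categories and 1 parameter estimated from the data, so df = 5 − 1 − 1 = 3.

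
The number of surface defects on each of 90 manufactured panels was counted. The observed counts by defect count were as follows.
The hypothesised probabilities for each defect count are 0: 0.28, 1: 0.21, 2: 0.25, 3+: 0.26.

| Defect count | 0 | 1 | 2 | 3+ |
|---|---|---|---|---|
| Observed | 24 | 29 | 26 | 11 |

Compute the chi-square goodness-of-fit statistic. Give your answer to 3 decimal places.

12.570

Expected counts E_i = n·p_i: 90×0.28 = 25.2, 90×0.21 = 18.9, 90×0.25 = 22.5, 90×0.26 = 23.4.
χ² = (24−25.2)²/25.2 + (29−18.9)²/18.9 + (26−22.5)²/22.5 + (11−23.4)²/23.4
   = 0.0571 + 5.3974 + 0.5444 + 6.5709
Sum = 12.570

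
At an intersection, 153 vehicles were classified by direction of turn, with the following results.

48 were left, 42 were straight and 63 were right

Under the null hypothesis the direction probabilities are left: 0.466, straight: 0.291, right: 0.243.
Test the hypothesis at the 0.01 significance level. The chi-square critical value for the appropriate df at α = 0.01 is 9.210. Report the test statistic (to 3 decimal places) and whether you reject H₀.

25.689; reject

Expected counts E_i = n·p_i: 153×0.466 = 71.298, 153×0.291 = 44.523, 153×0.243 = 37.179.
χ² = (48−71.298)²/71.298 + (42−44.523)²/44.523 + (63−37.179)²/37.179
   = 7.6131 + 0.1430 + 17.9328
Sum = 25.689
df = 2. Since 25.689 > 9.210, we reject H₀.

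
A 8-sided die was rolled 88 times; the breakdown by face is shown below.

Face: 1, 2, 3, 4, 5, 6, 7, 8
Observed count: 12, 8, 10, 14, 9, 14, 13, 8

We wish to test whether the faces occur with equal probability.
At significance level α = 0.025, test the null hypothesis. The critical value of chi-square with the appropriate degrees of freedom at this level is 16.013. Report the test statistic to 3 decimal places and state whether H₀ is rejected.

Under H₀ each category has probability 1/8, so each expected count is 88/8 = 11.
χ² = (12−11)²/11 + (8−11)²/11 + (10−11)²/11 + (14−11)²/11 + (9−11)²/11 + (14−11)²/11 + (13−11)²/11 + (8−11)²/11
   = 0.0909 + 0.8182 + 0.0909 + 0.8182 + 0.3636 + 0.8182 + 0.3636 + 0.8182
Sum = 4.182
df = 7. Since 4.182 < 16.013, we do not reject H₀.

4.182; do not reject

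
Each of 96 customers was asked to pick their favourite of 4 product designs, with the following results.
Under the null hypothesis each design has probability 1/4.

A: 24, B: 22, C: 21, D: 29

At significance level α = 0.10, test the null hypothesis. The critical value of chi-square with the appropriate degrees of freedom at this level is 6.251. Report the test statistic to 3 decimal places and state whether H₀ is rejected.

1.583; do not reject

Under H₀ each category has probability 1/4, so each expected count is 96/4 = 24.
A: (24 − 24)²/24 = 0/24 = 0.0000
B: (22 − 24)²/24 = 4/24 = 0.1667
C: (21 − 24)²/24 = 9/24 = 0.3750
D: (29 − 24)²/24 = 25/24 = 1.0417
Sum = 1.583
df = 3. Since 1.583 < 6.251, we do not reject H₀.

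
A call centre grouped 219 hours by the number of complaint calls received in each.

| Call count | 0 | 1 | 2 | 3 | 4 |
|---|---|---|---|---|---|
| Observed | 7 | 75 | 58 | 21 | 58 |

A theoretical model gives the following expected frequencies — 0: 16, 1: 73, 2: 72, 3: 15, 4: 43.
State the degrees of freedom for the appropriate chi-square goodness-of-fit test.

There are k = 5 categories and no parameters were estimated from the data, so df = 5 − 1 = 4.

4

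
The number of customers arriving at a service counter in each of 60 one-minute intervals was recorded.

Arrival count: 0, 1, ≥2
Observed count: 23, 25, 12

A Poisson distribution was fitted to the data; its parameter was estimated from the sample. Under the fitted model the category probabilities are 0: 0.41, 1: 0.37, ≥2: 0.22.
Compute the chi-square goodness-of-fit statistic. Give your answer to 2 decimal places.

Expected counts E_i = n·p_i: 60×0.41 = 24.6, 60×0.37 = 22.2, 60×0.22 = 13.2.
cat         O        E   (O−E)²/E
0          23     24.6      0.104
1          25     22.2      0.353
≥2         12     13.2      0.109
Sum = 0.57

0.57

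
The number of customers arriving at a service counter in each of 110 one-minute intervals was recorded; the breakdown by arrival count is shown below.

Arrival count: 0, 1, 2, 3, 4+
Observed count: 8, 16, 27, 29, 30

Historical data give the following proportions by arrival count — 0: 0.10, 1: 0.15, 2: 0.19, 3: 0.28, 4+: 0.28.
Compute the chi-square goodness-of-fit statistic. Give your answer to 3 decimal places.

2.740

Expected counts E_i = n·p_i: 110×0.10 = 11, 110×0.15 = 16.5, 110×0.19 = 20.9, 110×0.28 = 30.8, 110×0.28 = 30.8.
χ² = (8−11)²/11 + (16−16.5)²/16.5 + (27−20.9)²/20.9 + (29−30.8)²/30.8 + (30−30.8)²/30.8
   = 0.8182 + 0.0152 + 1.7804 + 0.1052 + 0.0208
Sum = 2.740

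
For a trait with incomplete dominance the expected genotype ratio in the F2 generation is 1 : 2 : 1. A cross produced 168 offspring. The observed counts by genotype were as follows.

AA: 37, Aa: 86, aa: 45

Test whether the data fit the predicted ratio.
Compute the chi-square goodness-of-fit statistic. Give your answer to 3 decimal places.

Ratio total = 4. Expected counts: 168×1/4 = 42, 168×2/4 = 84, 168×1/4 = 42.
AA: (37 − 42)²/42 = 25/42 = 0.5952
Aa: (86 − 84)²/84 = 4/84 = 0.0476
aa: (45 − 42)²/42 = 9/42 = 0.2143
Sum = 0.857

0.857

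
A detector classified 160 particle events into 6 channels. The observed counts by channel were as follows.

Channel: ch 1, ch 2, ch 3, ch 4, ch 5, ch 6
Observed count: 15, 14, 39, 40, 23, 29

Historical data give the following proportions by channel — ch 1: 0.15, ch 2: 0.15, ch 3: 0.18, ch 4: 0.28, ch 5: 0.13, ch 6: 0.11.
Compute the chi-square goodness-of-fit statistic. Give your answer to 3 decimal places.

Expected counts E_i = n·p_i: 160×0.15 = 24, 160×0.15 = 24, 160×0.18 = 28.8, 160×0.28 = 44.8, 160×0.13 = 20.8, 160×0.11 = 17.6.
χ² = (15−24)²/24 + (14−24)²/24 + (39−28.8)²/28.8 + (40−44.8)²/44.8 + (23−20.8)²/20.8 + (29−17.6)²/17.6
   = 3.3750 + 4.1667 + 3.6125 + 0.5143 + 0.2327 + 7.3841
Sum = 19.285

19.285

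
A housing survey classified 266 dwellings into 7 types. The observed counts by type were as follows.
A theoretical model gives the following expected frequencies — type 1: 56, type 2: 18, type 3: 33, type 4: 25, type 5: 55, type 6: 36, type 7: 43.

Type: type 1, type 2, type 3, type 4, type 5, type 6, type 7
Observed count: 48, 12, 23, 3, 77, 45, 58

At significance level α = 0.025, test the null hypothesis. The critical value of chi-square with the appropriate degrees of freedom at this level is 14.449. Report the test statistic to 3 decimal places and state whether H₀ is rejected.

41.816; reject

χ² = (48−56)²/56 + (12−18)²/18 + (23−33)²/33 + (3−25)²/25 + (77−55)²/55 + (45−36)²/36 + (58−43)²/43
   = 1.1429 + 2.0000 + 3.0303 + 19.3600 + 8.8000 + 2.2500 + 5.2326
Sum = 41.816
df = 6. Since 41.816 > 14.449, we reject H₀.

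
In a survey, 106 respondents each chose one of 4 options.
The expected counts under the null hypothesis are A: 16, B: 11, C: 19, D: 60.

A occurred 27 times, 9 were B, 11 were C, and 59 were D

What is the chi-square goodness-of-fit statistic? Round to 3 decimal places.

A: (27 − 16)²/16 = 121/16 = 7.5625
B: (9 − 11)²/11 = 4/11 = 0.3636
C: (11 − 19)²/19 = 64/19 = 3.3684
D: (59 − 60)²/60 = 1/60 = 0.0167
Sum = 11.311

11.311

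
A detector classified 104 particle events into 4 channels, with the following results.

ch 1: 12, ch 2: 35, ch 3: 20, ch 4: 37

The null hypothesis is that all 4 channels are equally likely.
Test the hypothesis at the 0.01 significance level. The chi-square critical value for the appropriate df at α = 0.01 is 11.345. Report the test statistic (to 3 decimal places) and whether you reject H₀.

Expected count for each of the 4 categories: 104/4 = 26.
cat         O        E   (O−E)²/E
ch 1       12       26     7.5385
ch 2       35       26     3.1154
ch 3       20       26     1.3846
ch 4       37       26     4.6538
Sum = 16.692
df = 3. Since 16.692 > 11.345, we reject H₀.

16.692; reject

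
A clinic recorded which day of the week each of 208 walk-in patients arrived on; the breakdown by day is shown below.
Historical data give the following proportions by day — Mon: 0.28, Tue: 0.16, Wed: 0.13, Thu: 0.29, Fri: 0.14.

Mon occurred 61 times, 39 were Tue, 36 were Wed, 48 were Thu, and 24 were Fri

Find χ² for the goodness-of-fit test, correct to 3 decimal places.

7.499

Expected counts E_i = n·p_i: 208×0.28 = 58.24, 208×0.16 = 33.28, 208×0.13 = 27.04, 208×0.29 = 60.32, 208×0.14 = 29.12.
χ² = (61−58.24)²/58.24 + (39−33.28)²/33.28 + (36−27.04)²/27.04 + (48−60.32)²/60.32 + (24−29.12)²/29.12
   = 0.1308 + 0.9831 + 2.9690 + 2.5163 + 0.9002
Sum = 7.499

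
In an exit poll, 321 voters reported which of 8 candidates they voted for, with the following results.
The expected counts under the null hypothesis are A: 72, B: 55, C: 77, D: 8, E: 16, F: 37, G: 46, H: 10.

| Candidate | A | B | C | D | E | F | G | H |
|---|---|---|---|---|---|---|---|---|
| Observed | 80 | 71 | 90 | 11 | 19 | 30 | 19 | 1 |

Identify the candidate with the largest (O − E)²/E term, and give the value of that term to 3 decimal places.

G, 15.848

cat         O        E   (O−E)²/E
A          80       72     0.8889
B          71       55     4.6545
C          90       77     2.1948
D          11        8     1.1250
E          19       16     0.5625
F          30       37     1.3243
G          19       46    15.8478
H           1       10     8.1000
The largest term is for G: 15.848.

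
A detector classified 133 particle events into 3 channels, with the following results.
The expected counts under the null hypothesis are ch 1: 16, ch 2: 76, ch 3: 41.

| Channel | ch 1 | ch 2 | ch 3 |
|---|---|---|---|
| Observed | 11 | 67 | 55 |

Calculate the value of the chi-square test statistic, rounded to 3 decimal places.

7.409

ch 1: (11 − 16)²/16 = 25/16 = 1.5625
ch 2: (67 − 76)²/76 = 81/76 = 1.0658
ch 3: (55 − 41)²/41 = 196/41 = 4.7805
Sum = 7.409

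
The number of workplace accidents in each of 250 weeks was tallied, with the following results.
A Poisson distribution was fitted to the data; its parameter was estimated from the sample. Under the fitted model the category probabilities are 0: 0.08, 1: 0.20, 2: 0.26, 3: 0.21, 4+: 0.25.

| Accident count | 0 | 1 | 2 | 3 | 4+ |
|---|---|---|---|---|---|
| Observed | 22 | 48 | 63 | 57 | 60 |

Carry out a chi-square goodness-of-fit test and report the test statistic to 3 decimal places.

0.827

Expected counts E_i = n·p_i: 250×0.08 = 20, 250×0.20 = 50, 250×0.26 = 65, 250×0.21 = 52.5, 250×0.25 = 62.5.
cat         O        E   (O−E)²/E
0          22       20     0.2000
1          48       50     0.0800
2          63       65     0.0615
3          57     52.5     0.3857
4+         60     62.5     0.1000
Sum = 0.827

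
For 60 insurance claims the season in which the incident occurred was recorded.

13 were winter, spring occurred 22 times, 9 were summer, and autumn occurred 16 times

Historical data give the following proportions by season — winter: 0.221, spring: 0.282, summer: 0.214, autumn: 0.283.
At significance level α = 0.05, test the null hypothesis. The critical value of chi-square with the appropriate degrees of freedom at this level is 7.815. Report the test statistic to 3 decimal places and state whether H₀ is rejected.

Expected counts E_i = n·p_i: 60×0.221 = 13.26, 60×0.282 = 16.92, 60×0.214 = 12.84, 60×0.283 = 16.98.
cat         O        E   (O−E)²/E
winter     13    13.26     0.0051
spring     22    16.92     1.5252
summer      9    12.84     1.1484
autumn     16    16.98     0.0566
Sum = 2.735
df = 3. Since 2.735 < 7.815, we do not reject H₀.

2.735; do not reject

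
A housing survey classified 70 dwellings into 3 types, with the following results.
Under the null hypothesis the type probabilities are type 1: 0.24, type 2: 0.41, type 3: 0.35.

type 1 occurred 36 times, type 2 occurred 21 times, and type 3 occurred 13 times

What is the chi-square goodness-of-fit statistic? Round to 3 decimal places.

Expected counts E_i = n·p_i: 70×0.24 = 16.8, 70×0.41 = 28.7, 70×0.35 = 24.5.
cat         O        E   (O−E)²/E
type 1     36     16.8    21.9429
type 2     21     28.7     2.0659
type 3     13     24.5     5.3980
Sum = 29.407

29.407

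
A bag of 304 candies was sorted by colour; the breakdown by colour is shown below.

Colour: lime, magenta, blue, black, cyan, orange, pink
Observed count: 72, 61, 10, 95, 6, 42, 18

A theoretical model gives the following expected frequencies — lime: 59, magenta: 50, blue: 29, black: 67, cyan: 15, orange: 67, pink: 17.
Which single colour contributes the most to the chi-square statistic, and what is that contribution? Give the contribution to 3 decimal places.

blue, 12.448

χ² = (72−59)²/59 + (61−50)²/50 + (10−29)²/29 + (95−67)²/67 + (6−15)²/15 + (42−67)²/67 + (18−17)²/17
   = 2.8644 + 2.4200 + 12.4483 + 11.7015 + 5.4000 + 9.3284 + 0.0588
The largest term is for blue: 12.448.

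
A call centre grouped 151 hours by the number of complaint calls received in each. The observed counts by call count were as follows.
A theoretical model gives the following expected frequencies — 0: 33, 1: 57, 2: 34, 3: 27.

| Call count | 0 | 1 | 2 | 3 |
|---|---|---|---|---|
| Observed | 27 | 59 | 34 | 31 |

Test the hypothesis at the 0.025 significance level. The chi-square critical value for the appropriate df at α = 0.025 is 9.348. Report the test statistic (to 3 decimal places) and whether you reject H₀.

χ² = (27−33)²/33 + (59−57)²/57 + (34−34)²/34 + (31−27)²/27
   = 1.0909 + 0.0702 + 0.0000 + 0.5926
Sum = 1.754
df = 3. Since 1.754 < 9.348, we do not reject H₀.

1.754; do not reject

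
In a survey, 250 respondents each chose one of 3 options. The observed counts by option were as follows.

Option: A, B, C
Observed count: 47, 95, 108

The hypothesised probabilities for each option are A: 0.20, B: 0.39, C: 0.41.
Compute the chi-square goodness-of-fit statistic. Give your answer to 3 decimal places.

0.539

Expected counts E_i = n·p_i: 250×0.20 = 50, 250×0.39 = 97.5, 250×0.41 = 102.5.
cat         O        E   (O−E)²/E
A          47       50     0.1800
B          95     97.5     0.0641
C         108    102.5     0.2951
Sum = 0.539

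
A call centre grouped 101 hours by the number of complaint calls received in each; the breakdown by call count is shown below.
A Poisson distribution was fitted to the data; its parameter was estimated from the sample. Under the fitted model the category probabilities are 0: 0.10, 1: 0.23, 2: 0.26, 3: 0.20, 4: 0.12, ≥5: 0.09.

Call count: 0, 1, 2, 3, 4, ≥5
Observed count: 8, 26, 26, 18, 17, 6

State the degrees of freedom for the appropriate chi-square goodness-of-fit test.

There are k = 6 categories and 1 parameter estimated from the data, so df = 6 − 1 − 1 = 4.

4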